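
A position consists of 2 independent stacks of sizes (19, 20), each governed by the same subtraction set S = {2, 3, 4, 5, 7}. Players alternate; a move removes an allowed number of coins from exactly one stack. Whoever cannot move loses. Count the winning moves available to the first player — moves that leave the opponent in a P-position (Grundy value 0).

All stacks use S = {2, 3, 4, 5, 7}:
G(0) = 0
G(1) = mex{} = 0
G(2) = mex{0} = 1
G(3) = mex{0,0} = 1
G(4) = mex{1,0,0} = 2
G(5) = mex{1,1,0,0} = 2
G(6) = mex{2,1,1,0} = 3
G(7) = mex{2,2,1,1,0} = 3
G(8) = mex{3,2,2,1,0} = 4
G(9) = mex{3,3,2,2,1} = 0
G(10) = mex{4,3,3,2,1} = 0
G(11) = mex{0,4,3,3,2} = 1
G(12) = mex{0,0,4,3,2} = 1
G(13) = mex{1,0,0,4,3} = 2
G(14) = mex{1,1,0,0,3} = 2
G(15) = mex{2,1,1,0,4} = 3
G(16) = mex{2,2,1,1,0} = 3
G(17) = mex{3,2,2,1,0} = 4
G(18) = mex{3,3,2,2,1} = 0
G(19) = mex{4,3,3,2,1} = 0
G(20) = mex{0,4,3,3,2} = 1
Stack A: G(19) = 0.
Stack B: G(20) = 1.
Combined Grundy value = 0 ⊕ 1 = 1.
A winning move leaves total XOR = 0, i.e. changes one component's Grundy value g to g ⊕ X where X is the current total.
Stack A: need g' = 0⊕1 = 1. Options: 19−2→G=4, 19−3→G=3, 19−4→G=3, 19−5→G=2, 19−7→G=1. Hits: 1.
Stack B: need g' = 1⊕1 = 0. Options: 20−2→G=0, 20−3→G=4, 20−4→G=3, 20−5→G=3, 20−7→G=2. Hits: 1.

2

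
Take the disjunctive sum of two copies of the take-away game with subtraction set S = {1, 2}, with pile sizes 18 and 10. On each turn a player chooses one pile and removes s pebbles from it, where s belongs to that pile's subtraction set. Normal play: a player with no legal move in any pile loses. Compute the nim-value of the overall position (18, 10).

1

All piles use S = {1, 2}:
n :  0  1  2  3  4  5  6  7  8  9 10 11 12 13 14 15 16 17 18
G :  0  1  2  0  1  2  0  1  2  0  1  2  0  1  2  0  1  2  0
Pile A: G(18) = 0.
Pile B: G(10) = 1.
Combined Grundy value = 0 ⊕ 1 = 1.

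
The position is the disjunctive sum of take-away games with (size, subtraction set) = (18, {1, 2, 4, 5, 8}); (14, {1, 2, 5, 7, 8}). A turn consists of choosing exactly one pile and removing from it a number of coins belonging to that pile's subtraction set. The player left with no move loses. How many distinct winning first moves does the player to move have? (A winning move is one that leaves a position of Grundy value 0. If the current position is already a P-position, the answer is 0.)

5

Pile A, S = {1, 2, 4, 5, 8}:
G(0) = 0
G(1) = mex{0} = 1
G(2) = mex{1,0} = 2
G(3) = mex{2,1} = 0
G(4) = mex{0,2,0} = 1
G(5) = mex{1,0,1,0} = 2
G(6) = mex{2,1,2,1} = 0
G(7) = mex{0,2,0,2} = 1
G(8) = mex{1,0,1,0,0} = 2
G(9) = mex{2,1,2,1,1} = 0
G(10) = mex{0,2,0,2,2} = 1
G(11) = mex{1,0,1,0,0} = 2
G(12) = mex{2,1,2,1,1} = 0
G(13) = mex{0,2,0,2,2} = 1
G(14) = mex{1,0,1,0,0} = 2
G(15) = mex{2,1,2,1,1} = 0
G(16) = mex{0,2,0,2,2} = 1
G(17) = mex{1,0,1,0,0} = 2
G(18) = mex{2,1,2,1,1} = 0
G_A(18) = 0.
Pile B, S = {1, 2, 5, 7, 8}:
G(0) = 0
G(1) = mex{0} = 1
G(2) = mex{1,0} = 2
G(3) = mex{2,1} = 0
G(4) = mex{0,2} = 1
G(5) = mex{1,0,0} = 2
G(6) = mex{2,1,1} = 0
G(7) = mex{0,2,2,0} = 1
G(8) = mex{1,0,0,1,0} = 2
G(9) = mex{2,1,1,2,1} = 0
G(10) = mex{0,2,2,0,2} = 1
G(11) = mex{1,0,0,1,0} = 2
G(12) = mex{2,1,1,2,1} = 0
G(13) = mex{0,2,2,0,2} = 1
G(14) = mex{1,0,0,1,0} = 2
G_B(14) = 2.
Combined Grundy value = 0 ⊕ 2 = 2.
A winning move leaves total XOR = 0, i.e. changes one component's Grundy value g to g ⊕ X where X is the current total.
Pile A: need g' = 0⊕2 = 2. Options: 18−1→G=2, 18−2→G=1, 18−4→G=2, 18−5→G=1, 18−8→G=1. Hits: 2.
Pile B: need g' = 2⊕2 = 0. Options: 14−1→G=1, 14−2→G=0, 14−5→G=0, 14−7→G=1, 14−8→G=0. Hits: 3.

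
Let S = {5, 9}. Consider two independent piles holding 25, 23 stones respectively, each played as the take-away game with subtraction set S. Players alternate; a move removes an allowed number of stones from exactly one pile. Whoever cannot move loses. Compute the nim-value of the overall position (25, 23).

3

All piles use S = {5, 9}:
G(0) = 0
G(1) = mex{} = 0
G(2) = mex{} = 0
G(3) = mex{} = 0
G(4) = mex{} = 0
G(5) = mex{0} = 1
G(6) = mex{0} = 1
G(7) = mex{0} = 1
G(8) = mex{0} = 1
G(9) = mex{0,0} = 1
G(10) = mex{1,0} = 2
G(11) = mex{1,0} = 2
G(12) = mex{1,0} = 2
G(13) = mex{1,0} = 2
G(14) = mex{1,1} = 0
G(15) = mex{2,1} = 0
G(16) = mex{2,1} = 0
G(17) = mex{2,1} = 0
G(18) = mex{2,1} = 0
G(19) = mex{0,2} = 1
G(20) = mex{0,2} = 1
G(21) = mex{0,2} = 1
G(22) = mex{0,2} = 1
G(23) = mex{0,0} = 1
G(24) = mex{1,0} = 2
G(25) = mex{1,0} = 2
Pile A: G(25) = 2.
Pile B: G(23) = 1.
Combined Grundy value = 2 ⊕ 1 = 3.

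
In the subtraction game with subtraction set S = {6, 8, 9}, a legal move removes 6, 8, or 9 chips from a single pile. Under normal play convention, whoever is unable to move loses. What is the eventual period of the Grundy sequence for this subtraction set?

15

n :  0  1  2  3  4  5  6  7  8  9 10 11 12 13 14 15 16 17 18 19 20 21 22 23 24 25 26 27 28 29 30 31
G :  0  0  0  0  0  0  1  1  1  1  1  1  2  2  2  0  0  0  0  0  0  1  1  1  1  1  1  2  2  2  0  0
G(n+15) = G(n) holds for n = 0,…,8 (a full window of length max(S) = 9), so the sequence is purely periodic with period 15.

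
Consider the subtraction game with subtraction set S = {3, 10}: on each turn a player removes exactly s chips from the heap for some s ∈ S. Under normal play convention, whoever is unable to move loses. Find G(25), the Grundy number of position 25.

2

G(0) = 0
G(1) = mex{} = 0
G(2) = mex{} = 0
G(3) = mex{0} = 1
G(4) = mex{0} = 1
G(5) = mex{0} = 1
G(6) = mex{1} = 0
G(7) = mex{1} = 0
G(8) = mex{1} = 0
G(9) = mex{0} = 1
G(10) = mex{0,0} = 1
G(11) = mex{0,0} = 1
G(12) = mex{1,0} = 2
G(13) = mex{1,1} = 0
G(14) = mex{1,1} = 0
G(15) = mex{2,1} = 0
G(16) = mex{0,0} = 1
G(17) = mex{0,0} = 1
G(18) = mex{0,0} = 1
G(19) = mex{1,1} = 0
G(20) = mex{1,1} = 0
G(21) = mex{1,1} = 0
G(22) = mex{0,2} = 1
G(23) = mex{0,0} = 1
G(24) = mex{0,0} = 1
G(25) = mex{1,0} = 2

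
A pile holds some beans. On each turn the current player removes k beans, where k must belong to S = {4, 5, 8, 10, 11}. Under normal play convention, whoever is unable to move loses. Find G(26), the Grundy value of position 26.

n :  0  1  2  3  4  5  6  7  8  9 10 11 12 13 14 15 16 17 18 19 20 21 22 23 24 25 26
G :  0  0  0  0  1  1  1  1  2  2  2  2  3  3  3  0  0  0  0  1  1  1  1  2  2  2  2

2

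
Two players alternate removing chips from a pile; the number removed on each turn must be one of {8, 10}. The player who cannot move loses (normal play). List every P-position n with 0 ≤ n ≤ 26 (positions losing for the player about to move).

G(0) = 0
G(1) = mex{} = 0
G(2) = mex{} = 0
G(3) = mex{} = 0
G(4) = mex{} = 0
G(5) = mex{} = 0
G(6) = mex{} = 0
G(7) = mex{} = 0
G(8) = mex{0} = 1
G(9) = mex{0} = 1
G(10) = mex{0,0} = 1
G(11) = mex{0,0} = 1
G(12) = mex{0,0} = 1
G(13) = mex{0,0} = 1
G(14) = mex{0,0} = 1
G(15) = mex{0,0} = 1
G(16) = mex{1,0} = 2
G(17) = mex{1,0} = 2
G(18) = mex{1,1} = 0
G(19) = mex{1,1} = 0
G(20) = mex{1,1} = 0
G(21) = mex{1,1} = 0
G(22) = mex{1,1} = 0
G(23) = mex{1,1} = 0
G(24) = mex{2,1} = 0
G(25) = mex{2,1} = 0
G(26) = mex{0,2} = 1
P-positions are exactly the n with G(n) = 0.

0, 1, 2, 3, 4, 5, 6, 7, 18, 19, 20, 21, 22, 23, 24, 25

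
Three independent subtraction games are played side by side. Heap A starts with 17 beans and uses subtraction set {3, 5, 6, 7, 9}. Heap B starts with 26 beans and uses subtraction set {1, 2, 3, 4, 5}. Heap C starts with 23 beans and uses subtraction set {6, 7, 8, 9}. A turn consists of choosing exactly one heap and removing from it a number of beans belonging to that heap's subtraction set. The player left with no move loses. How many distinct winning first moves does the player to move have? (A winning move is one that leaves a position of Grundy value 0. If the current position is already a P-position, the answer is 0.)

3

Heap A, S = {3, 5, 6, 7, 9}:
n :  0  1  2  3  4  5  6  7  8  9 10 11 12 13 14 15 16 17
G :  0  0  0  1  1  1  2  2  2  3  3  3  0  0  0  1  1  1
G_A(17) = 1.
Heap B, S = {1, 2, 3, 4, 5}:
G(0) = 0
G(1) = mex{0} = 1
G(2) = mex{1,0} = 2
G(3) = mex{2,1,0} = 3
G(4) = mex{3,2,1,0} = 4
G(5) = mex{4,3,2,1,0} = 5
G(6) = mex{5,4,3,2,1} = 0
G(7) = mex{0,5,4,3,2} = 1
G(8) = mex{1,0,5,4,3} = 2
G(9) = mex{2,1,0,5,4} = 3
G(10) = mex{3,2,1,0,5} = 4
G(11) = mex{4,3,2,1,0} = 5
G(12) = mex{5,4,3,2,1} = 0
G(13) = mex{0,5,4,3,2} = 1
G(14) = mex{1,0,5,4,3} = 2
G(15) = mex{2,1,0,5,4} = 3
G(16) = mex{3,2,1,0,5} = 4
G(17) = mex{4,3,2,1,0} = 5
G(18) = mex{5,4,3,2,1} = 0
G(19) = mex{0,5,4,3,2} = 1
G(20) = mex{1,0,5,4,3} = 2
G(21) = mex{2,1,0,5,4} = 3
G(22) = mex{3,2,1,0,5} = 4
G(23) = mex{4,3,2,1,0} = 5
G(24) = mex{5,4,3,2,1} = 0
G(25) = mex{0,5,4,3,2} = 1
G(26) = mex{1,0,5,4,3} = 2
G_B(26) = 2.
Heap C, S = {6, 7, 8, 9}:
n :  0  1  2  3  4  5  6  7  8  9 10 11 12 13 14 15 16 17 18 19 20 21 22 23
G :  0  0  0  0  0  0  1  1  1  1  1  1  2  2  2  0  0  0  0  0  0  1  1  1
G_C(23) = 1.
Combined Grundy value = 1 ⊕ 2 ⊕ 1 = 2.
A winning move leaves total XOR = 0, i.e. changes one component's Grundy value g to g ⊕ X where X is the current total.
Heap A: need g' = 1⊕2 = 3. Options: 17−3→G=0, 17−5→G=0, 17−6→G=3, 17−7→G=3, 17−9→G=2. Hits: 2.
Heap B: need g' = 2⊕2 = 0. Options: 26−1→G=1, 26−2→G=0, 26−3→G=5, 26−4→G=4, 26−5→G=3. Hits: 1.
Heap C: need g' = 1⊕2 = 3. Options: 23−6→G=0, 23−7→G=0, 23−8→G=0, 23−9→G=2. Hits: 0.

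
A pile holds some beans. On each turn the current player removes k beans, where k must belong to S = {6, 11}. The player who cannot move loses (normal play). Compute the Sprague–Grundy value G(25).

1

G(0) = 0
G(1) = mex{} = 0
G(2) = mex{} = 0
G(3) = mex{} = 0
G(4) = mex{} = 0
G(5) = mex{} = 0
G(6) = mex{0} = 1
G(7) = mex{0} = 1
G(8) = mex{0} = 1
G(9) = mex{0} = 1
G(10) = mex{0} = 1
G(11) = mex{0,0} = 1
G(12) = mex{1,0} = 2
G(13) = mex{1,0} = 2
G(14) = mex{1,0} = 2
G(15) = mex{1,0} = 2
G(16) = mex{1,0} = 2
G(17) = mex{1,1} = 0
G(18) = mex{2,1} = 0
G(19) = mex{2,1} = 0
G(20) = mex{2,1} = 0
G(21) = mex{2,1} = 0
G(22) = mex{2,1} = 0
G(23) = mex{0,2} = 1
G(24) = mex{0,2} = 1
G(25) = mex{0,2} = 1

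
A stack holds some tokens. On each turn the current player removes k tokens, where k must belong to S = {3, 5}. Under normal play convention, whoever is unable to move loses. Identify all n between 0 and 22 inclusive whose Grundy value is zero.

n :  0  1  2  3  4  5  6  7  8  9 10 11 12 13 14 15 16 17 18 19 20 21 22
G :  0  0  0  1  1  1  2  2  0  0  0  1  1  1  2  2  0  0  0  1  1  1  2
P-positions are exactly the n with G(n) = 0.

0, 1, 2, 8, 9, 10, 16, 17, 18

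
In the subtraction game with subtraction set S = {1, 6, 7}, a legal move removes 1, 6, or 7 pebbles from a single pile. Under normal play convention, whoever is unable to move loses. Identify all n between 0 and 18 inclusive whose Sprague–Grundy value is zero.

0, 2, 4, 12, 14, 16

G(0) = 0
G(1) = mex{0} = 1
G(2) = mex{1} = 0
G(3) = mex{0} = 1
G(4) = mex{1} = 0
G(5) = mex{0} = 1
G(6) = mex{1,0} = 2
G(7) = mex{2,1,0} = 3
G(8) = mex{3,0,1} = 2
G(9) = mex{2,1,0} = 3
G(10) = mex{3,0,1} = 2
G(11) = mex{2,1,0} = 3
G(12) = mex{3,2,1} = 0
G(13) = mex{0,3,2} = 1
G(14) = mex{1,2,3} = 0
G(15) = mex{0,3,2} = 1
G(16) = mex{1,2,3} = 0
G(17) = mex{0,3,2} = 1
G(18) = mex{1,0,3} = 2
P-positions are exactly the n with G(n) = 0.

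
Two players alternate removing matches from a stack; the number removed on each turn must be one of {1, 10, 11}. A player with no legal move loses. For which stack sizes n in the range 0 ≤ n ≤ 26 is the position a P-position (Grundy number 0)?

0, 2, 4, 6, 8, 20, 22, 24, 26

G(0) = 0
G(1) = mex{0} = 1
G(2) = mex{1} = 0
G(3) = mex{0} = 1
G(4) = mex{1} = 0
G(5) = mex{0} = 1
G(6) = mex{1} = 0
G(7) = mex{0} = 1
G(8) = mex{1} = 0
G(9) = mex{0} = 1
G(10) = mex{1,0} = 2
G(11) = mex{2,1,0} = 3
G(12) = mex{3,0,1} = 2
G(13) = mex{2,1,0} = 3
G(14) = mex{3,0,1} = 2
G(15) = mex{2,1,0} = 3
G(16) = mex{3,0,1} = 2
G(17) = mex{2,1,0} = 3
G(18) = mex{3,0,1} = 2
G(19) = mex{2,1,0} = 3
G(20) = mex{3,2,1} = 0
G(21) = mex{0,3,2} = 1
G(22) = mex{1,2,3} = 0
G(23) = mex{0,3,2} = 1
G(24) = mex{1,2,3} = 0
G(25) = mex{0,3,2} = 1
G(26) = mex{1,2,3} = 0
P-positions are exactly the n with G(n) = 0.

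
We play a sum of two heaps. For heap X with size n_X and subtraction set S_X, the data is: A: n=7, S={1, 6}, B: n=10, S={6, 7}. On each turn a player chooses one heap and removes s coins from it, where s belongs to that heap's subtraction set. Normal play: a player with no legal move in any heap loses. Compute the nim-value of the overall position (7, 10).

1

Heap A, S = {1, 6}:
n : 0 1 2 3 4 5 6 7
G : 0 1 0 1 0 1 2 0
G_A(7) = 0.
Heap B, S = {6, 7}:
G(0) = 0
G(1) = mex{} = 0
G(2) = mex{} = 0
G(3) = mex{} = 0
G(4) = mex{} = 0
G(5) = mex{} = 0
G(6) = mex{0} = 1
G(7) = mex{0,0} = 1
G(8) = mex{0,0} = 1
G(9) = mex{0,0} = 1
G(10) = mex{0,0} = 1
G_B(10) = 1.
Combined Grundy value = 0 ⊕ 1 = 1.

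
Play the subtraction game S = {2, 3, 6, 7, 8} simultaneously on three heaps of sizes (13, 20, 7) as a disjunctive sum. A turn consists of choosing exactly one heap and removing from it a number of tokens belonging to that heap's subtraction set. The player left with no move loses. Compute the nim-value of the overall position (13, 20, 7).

All heaps use S = {2, 3, 6, 7, 8}:
n :  0  1  2  3  4  5  6  7  8  9 10 11 12 13 14 15 16 17 18 19 20
G :  0  0  1  1  2  0  3  1  2  2  0  3  1  2  0  0  1  1  2  0  3
Heap A: G(13) = 2.
Heap B: G(20) = 3.
Heap C: G(7) = 1.
Combined Grundy value = 2 ⊕ 3 ⊕ 1 = 0.

0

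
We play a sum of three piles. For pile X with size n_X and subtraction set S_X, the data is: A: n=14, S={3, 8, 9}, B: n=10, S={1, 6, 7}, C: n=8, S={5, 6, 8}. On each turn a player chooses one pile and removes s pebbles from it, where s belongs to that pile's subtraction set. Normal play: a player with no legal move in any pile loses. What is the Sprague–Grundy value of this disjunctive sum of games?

Pile A, S = {3, 8, 9}:
n :  0  1  2  3  4  5  6  7  8  9 10 11 12 13 14
G :  0  0  0  1  1  1  0  0  2  1  1  3  0  0  2
G_A(14) = 2.
Pile B, S = {1, 6, 7}:
n :  0  1  2  3  4  5  6  7  8  9 10
G :  0  1  0  1  0  1  2  3  2  3  2
G_B(10) = 2.
Pile C, S = {5, 6, 8}:
G(0) = 0
G(1) = mex{} = 0
G(2) = mex{} = 0
G(3) = mex{} = 0
G(4) = mex{} = 0
G(5) = mex{0} = 1
G(6) = mex{0,0} = 1
G(7) = mex{0,0} = 1
G(8) = mex{0,0,0} = 1
G_C(8) = 1.
Combined Grundy value = 2 ⊕ 2 ⊕ 1 = 1.

1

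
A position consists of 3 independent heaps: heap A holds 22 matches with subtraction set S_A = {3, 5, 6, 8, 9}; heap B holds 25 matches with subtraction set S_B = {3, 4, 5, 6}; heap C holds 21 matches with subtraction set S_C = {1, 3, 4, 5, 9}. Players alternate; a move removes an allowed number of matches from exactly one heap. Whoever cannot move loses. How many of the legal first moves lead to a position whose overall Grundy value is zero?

5

Heap A, S = {3, 5, 6, 8, 9}:
G(0) = 0
G(1) = mex{} = 0
G(2) = mex{} = 0
G(3) = mex{0} = 1
G(4) = mex{0} = 1
G(5) = mex{0,0} = 1
G(6) = mex{1,0,0} = 2
G(7) = mex{1,0,0} = 2
G(8) = mex{1,1,0,0} = 2
G(9) = mex{2,1,1,0,0} = 3
G(10) = mex{2,1,1,0,0} = 3
G(11) = mex{2,2,1,1,0} = 3
G(12) = mex{3,2,2,1,1} = 0
G(13) = mex{3,2,2,1,1} = 0
G(14) = mex{3,3,2,2,1} = 0
G(15) = mex{0,3,3,2,2} = 1
G(16) = mex{0,3,3,2,2} = 1
G(17) = mex{0,0,3,3,2} = 1
G(18) = mex{1,0,0,3,3} = 2
G(19) = mex{1,0,0,3,3} = 2
G(20) = mex{1,1,0,0,3} = 2
G(21) = mex{2,1,1,0,0} = 3
G(22) = mex{2,1,1,0,0} = 3
G_A(22) = 3.
Heap B, S = {3, 4, 5, 6}:
n :  0  1  2  3  4  5  6  7  8  9 10 11 12 13 14 15 16 17 18 19 20 21 22 23 24 25
G :  0  0  0  1  1  1  2  2  2  0  0  0  1  1  1  2  2  2  0  0  0  1  1  1  2  2
G_B(25) = 2.
Heap C, S = {1, 3, 4, 5, 9}:
n :  0  1  2  3  4  5  6  7  8  9 10 11 12 13 14 15 16 17 18 19 20 21
G :  0  1  0  1  2  3  2  3  0  1  0  1  2  3  2  3  0  1  0  1  2  3
G_C(21) = 3.
Combined Grundy value = 3 ⊕ 2 ⊕ 3 = 2.
A winning move leaves total XOR = 0, i.e. changes one component's Grundy value g to g ⊕ X where X is the current total.
Heap A: need g' = 3⊕2 = 1. Options: 22−3→G=2, 22−5→G=1, 22−6→G=1, 22−8→G=0, 22−9→G=0. Hits: 2.
Heap B: need g' = 2⊕2 = 0. Options: 25−3→G=1, 25−4→G=1, 25−5→G=0, 25−6→G=0. Hits: 2.
Heap C: need g' = 3⊕2 = 1. Options: 21−1→G=2, 21−3→G=0, 21−4→G=1, 21−5→G=0, 21−9→G=2. Hits: 1.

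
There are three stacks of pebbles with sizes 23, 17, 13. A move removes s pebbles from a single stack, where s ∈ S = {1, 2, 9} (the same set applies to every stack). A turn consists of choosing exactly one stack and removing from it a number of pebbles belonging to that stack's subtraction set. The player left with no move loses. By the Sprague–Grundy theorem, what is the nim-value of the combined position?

All stacks use S = {1, 2, 9}:
n :  0  1  2  3  4  5  6  7  8  9 10 11 12 13 14 15 16 17 18 19 20 21 22 23
G :  0  1  2  0  1  2  0  1  2  3  0  1  2  0  1  2  0  1  2  3  0  1  2  0
Stack A: G(23) = 0.
Stack B: G(17) = 1.
Stack C: G(13) = 0.
Combined Grundy value = 0 ⊕ 1 ⊕ 0 = 1.

1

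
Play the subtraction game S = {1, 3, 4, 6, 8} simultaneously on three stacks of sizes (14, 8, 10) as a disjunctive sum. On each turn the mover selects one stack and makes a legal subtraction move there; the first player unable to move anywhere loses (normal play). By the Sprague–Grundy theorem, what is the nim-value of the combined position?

All stacks use S = {1, 3, 4, 6, 8}:
n :  0  1  2  3  4  5  6  7  8  9 10 11 12 13 14
G :  0  1  0  1  2  3  2  0  1  0  1  2  3  2  0
Stack A: G(14) = 0.
Stack B: G(8) = 1.
Stack C: G(10) = 1.
Combined Grundy value = 0 ⊕ 1 ⊕ 1 = 0.

0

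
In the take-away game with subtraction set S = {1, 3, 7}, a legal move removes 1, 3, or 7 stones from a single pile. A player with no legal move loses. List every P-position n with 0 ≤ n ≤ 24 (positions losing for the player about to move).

n :  0  1  2  3  4  5  6  7  8  9 10 11 12 13 14 15 16 17 18 19 20 21 22 23 24
G :  0  1  0  1  0  1  0  1  0  1  0  1  0  1  0  1  0  1  0  1  0  1  0  1  0
P-positions are exactly the n with G(n) = 0.

0, 2, 4, 6, 8, 10, 12, 14, 16, 18, 20, 22, 24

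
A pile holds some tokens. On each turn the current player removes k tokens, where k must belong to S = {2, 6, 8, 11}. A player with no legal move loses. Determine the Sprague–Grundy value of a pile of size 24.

n :  0  1  2  3  4  5  6  7  8  9 10 11 12 13 14 15 16 17 18 19 20 21 22 23 24
G :  0  0  1  1  0  0  1  1  2  2  3  3  2  2  0  3  1  0  0  1  1  0  2  1  3

3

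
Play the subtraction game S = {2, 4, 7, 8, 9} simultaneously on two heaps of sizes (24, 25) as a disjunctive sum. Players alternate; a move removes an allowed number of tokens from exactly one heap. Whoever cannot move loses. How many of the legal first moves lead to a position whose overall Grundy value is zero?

All heaps use S = {2, 4, 7, 8, 9}:
n :  0  1  2  3  4  5  6  7  8  9 10 11 12 13 14 15 16 17 18 19 20 21 22 23 24 25
G :  0  0  1  1  2  2  0  3  1  4  2  0  0  1  1  2  2  0  3  1  4  2  0  0  1  1
Heap A: G(24) = 1.
Heap B: G(25) = 1.
Combined Grundy value = 1 ⊕ 1 = 0.
A winning move leaves total XOR = 0, i.e. changes one component's Grundy value g to g ⊕ X where X is the current total.
Heap A: target g' = 1⊕0 = 1, but every legal move changes the Grundy value (mex property), so 0 moves.
Heap B: target g' = 1⊕0 = 1, but every legal move changes the Grundy value (mex property), so 0 moves.

0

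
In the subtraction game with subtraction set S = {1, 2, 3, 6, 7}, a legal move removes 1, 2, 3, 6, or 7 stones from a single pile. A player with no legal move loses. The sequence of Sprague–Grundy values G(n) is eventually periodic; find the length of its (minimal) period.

4

G(0) = 0
G(1) = mex{0} = 1
G(2) = mex{1,0} = 2
G(3) = mex{2,1,0} = 3
G(4) = mex{3,2,1} = 0
G(5) = mex{0,3,2} = 1
G(6) = mex{1,0,3,0} = 2
G(7) = mex{2,1,0,1,0} = 3
G(8) = mex{3,2,1,2,1} = 0
G(9) = mex{0,3,2,3,2} = 1
G(10) = mex{1,0,3,0,3} = 2
G(11) = mex{2,1,0,1,0} = 3
G(12) = mex{3,2,1,2,1} = 0
G(13) = mex{0,3,2,3,2} = 1
G(14) = mex{1,0,3,0,3} = 2
G(n+4) = G(n) holds for n = 0,…,6 (a full window of length max(S) = 7), so the sequence is purely periodic with period 4.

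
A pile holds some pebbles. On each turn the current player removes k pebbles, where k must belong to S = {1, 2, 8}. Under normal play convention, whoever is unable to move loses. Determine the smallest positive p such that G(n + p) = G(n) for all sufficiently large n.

n :  0  1  2  3  4  5  6  7  8  9 10 11 12 13 14
G :  0  1  2  0  1  2  0  1  2  0  1  2  0  1  2
G(n+3) = G(n) holds for n = 0,…,7 (a full window of length max(S) = 8), so the sequence is purely periodic with period 3.

3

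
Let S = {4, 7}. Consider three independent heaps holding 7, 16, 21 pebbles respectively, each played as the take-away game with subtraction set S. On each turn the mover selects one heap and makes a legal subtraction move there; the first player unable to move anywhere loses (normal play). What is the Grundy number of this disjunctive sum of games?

All heaps use S = {4, 7}:
n :  0  1  2  3  4  5  6  7  8  9 10 11 12 13 14 15 16 17 18 19 20 21
G :  0  0  0  0  1  1  1  1  2  2  2  0  0  0  0  1  1  1  1  2  2  2
Heap A: G(7) = 1.
Heap B: G(16) = 1.
Heap C: G(21) = 2.
Combined Grundy value = 1 ⊕ 1 ⊕ 2 = 2.

2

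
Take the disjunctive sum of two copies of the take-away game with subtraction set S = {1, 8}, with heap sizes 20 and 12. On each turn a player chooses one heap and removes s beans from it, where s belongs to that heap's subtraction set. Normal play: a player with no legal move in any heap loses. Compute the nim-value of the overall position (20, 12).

1

All heaps use S = {1, 8}:
G(0) = 0
G(1) = mex{0} = 1
G(2) = mex{1} = 0
G(3) = mex{0} = 1
G(4) = mex{1} = 0
G(5) = mex{0} = 1
G(6) = mex{1} = 0
G(7) = mex{0} = 1
G(8) = mex{1,0} = 2
G(9) = mex{2,1} = 0
G(10) = mex{0,0} = 1
G(11) = mex{1,1} = 0
G(12) = mex{0,0} = 1
G(13) = mex{1,1} = 0
G(14) = mex{0,0} = 1
G(15) = mex{1,1} = 0
G(16) = mex{0,2} = 1
G(17) = mex{1,0} = 2
G(18) = mex{2,1} = 0
G(19) = mex{0,0} = 1
G(20) = mex{1,1} = 0
Heap A: G(20) = 0.
Heap B: G(12) = 1.
Combined Grundy value = 0 ⊕ 1 = 1.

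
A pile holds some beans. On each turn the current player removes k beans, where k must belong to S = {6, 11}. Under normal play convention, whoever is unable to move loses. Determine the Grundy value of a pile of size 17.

0

G(0) = 0
G(1) = mex{} = 0
G(2) = mex{} = 0
G(3) = mex{} = 0
G(4) = mex{} = 0
G(5) = mex{} = 0
G(6) = mex{0} = 1
G(7) = mex{0} = 1
G(8) = mex{0} = 1
G(9) = mex{0} = 1
G(10) = mex{0} = 1
G(11) = mex{0,0} = 1
G(12) = mex{1,0} = 2
G(13) = mex{1,0} = 2
G(14) = mex{1,0} = 2
G(15) = mex{1,0} = 2
G(16) = mex{1,0} = 2
G(17) = mex{1,1} = 0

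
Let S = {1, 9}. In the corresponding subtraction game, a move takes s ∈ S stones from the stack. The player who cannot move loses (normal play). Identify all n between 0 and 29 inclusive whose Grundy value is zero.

n :  0  1  2  3  4  5  6  7  8  9 10 11 12 13 14 15 16 17 18 19 20 21 22 23 24 25 26 27 28 29
G :  0  1  0  1  0  1  0  1  0  1  0  1  0  1  0  1  0  1  0  1  0  1  0  1  0  1  0  1  0  1
P-positions are exactly the n with G(n) = 0.

0, 2, 4, 6, 8, 10, 12, 14, 16, 18, 20, 22, 24, 26, 28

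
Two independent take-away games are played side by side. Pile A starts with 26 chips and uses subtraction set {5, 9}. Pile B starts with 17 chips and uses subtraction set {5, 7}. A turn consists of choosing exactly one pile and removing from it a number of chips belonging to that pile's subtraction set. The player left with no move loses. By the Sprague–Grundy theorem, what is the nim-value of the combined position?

Pile A, S = {5, 9}:
n :  0  1  2  3  4  5  6  7  8  9 10 11 12 13 14 15 16 17 18 19 20 21 22 23 24 25 26
G :  0  0  0  0  0  1  1  1  1  1  2  2  2  2  0  0  0  0  0  1  1  1  1  1  2  2  2
G_A(26) = 2.
Pile B, S = {5, 7}:
n :  0  1  2  3  4  5  6  7  8  9 10 11 12 13 14 15 16 17
G :  0  0  0  0  0  1  1  1  1  1  2  2  0  0  0  0  0  1
G_B(17) = 1.
Combined Grundy value = 2 ⊕ 1 = 3.

3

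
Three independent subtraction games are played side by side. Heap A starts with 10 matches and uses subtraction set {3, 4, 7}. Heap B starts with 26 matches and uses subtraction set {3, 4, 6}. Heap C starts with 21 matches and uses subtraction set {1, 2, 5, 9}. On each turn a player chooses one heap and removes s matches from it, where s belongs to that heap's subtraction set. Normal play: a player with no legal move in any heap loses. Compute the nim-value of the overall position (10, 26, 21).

3

Heap A, S = {3, 4, 7}:
G(0) = 0
G(1) = mex{} = 0
G(2) = mex{} = 0
G(3) = mex{0} = 1
G(4) = mex{0,0} = 1
G(5) = mex{0,0} = 1
G(6) = mex{1,0} = 2
G(7) = mex{1,1,0} = 2
G(8) = mex{1,1,0} = 2
G(9) = mex{2,1,0} = 3
G(10) = mex{2,2,1} = 0
G_A(10) = 0.
Heap B, S = {3, 4, 6}:
n :  0  1  2  3  4  5  6  7  8  9 10 11 12 13 14 15 16 17 18 19 20 21 22 23 24 25 26
G :  0  0  0  1  1  1  2  2  2  0  0  0  1  1  1  2  2  2  0  0  0  1  1  1  2  2  2
G_B(26) = 2.
Heap C, S = {1, 2, 5, 9}:
n :  0  1  2  3  4  5  6  7  8  9 10 11 12 13 14 15 16 17 18 19 20 21
G :  0  1  2  0  1  2  0  1  2  3  0  1  2  0  1  2  0  1  2  3  0  1
G_C(21) = 1.
Combined Grundy value = 0 ⊕ 2 ⊕ 1 = 3.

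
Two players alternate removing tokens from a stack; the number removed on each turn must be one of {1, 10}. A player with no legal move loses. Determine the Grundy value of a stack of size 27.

G(0) = 0
G(1) = mex{0} = 1
G(2) = mex{1} = 0
G(3) = mex{0} = 1
G(4) = mex{1} = 0
G(5) = mex{0} = 1
G(6) = mex{1} = 0
G(7) = mex{0} = 1
G(8) = mex{1} = 0
G(9) = mex{0} = 1
G(10) = mex{1,0} = 2
G(11) = mex{2,1} = 0
G(12) = mex{0,0} = 1
G(13) = mex{1,1} = 0
G(14) = mex{0,0} = 1
G(15) = mex{1,1} = 0
G(16) = mex{0,0} = 1
G(17) = mex{1,1} = 0
G(18) = mex{0,0} = 1
G(19) = mex{1,1} = 0
G(20) = mex{0,2} = 1
G(21) = mex{1,0} = 2
G(22) = mex{2,1} = 0
G(23) = mex{0,0} = 1
G(24) = mex{1,1} = 0
G(25) = mex{0,0} = 1
G(26) = mex{1,1} = 0
G(27) = mex{0,0} = 1

1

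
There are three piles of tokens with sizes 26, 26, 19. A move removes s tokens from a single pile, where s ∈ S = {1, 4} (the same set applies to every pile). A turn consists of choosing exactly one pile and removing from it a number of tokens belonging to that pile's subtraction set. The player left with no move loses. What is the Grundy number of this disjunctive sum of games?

2

All piles use S = {1, 4}:
n :  0  1  2  3  4  5  6  7  8  9 10 11 12 13 14 15 16 17 18 19 20 21 22 23 24 25 26
G :  0  1  0  1  2  0  1  0  1  2  0  1  0  1  2  0  1  0  1  2  0  1  0  1  2  0  1
Pile A: G(26) = 1.
Pile B: G(26) = 1.
Pile C: G(19) = 2.
Combined Grundy value = 1 ⊕ 1 ⊕ 2 = 2.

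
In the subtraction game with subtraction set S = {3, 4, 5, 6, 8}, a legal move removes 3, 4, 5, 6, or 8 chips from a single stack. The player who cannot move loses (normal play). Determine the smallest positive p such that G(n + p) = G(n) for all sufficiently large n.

11

G(0) = 0
G(1) = mex{} = 0
G(2) = mex{} = 0
G(3) = mex{0} = 1
G(4) = mex{0,0} = 1
G(5) = mex{0,0,0} = 1
G(6) = mex{1,0,0,0} = 2
G(7) = mex{1,1,0,0} = 2
G(8) = mex{1,1,1,0,0} = 2
G(9) = mex{2,1,1,1,0} = 3
G(10) = mex{2,2,1,1,0} = 3
G(11) = mex{2,2,2,1,1} = 0
G(12) = mex{3,2,2,2,1} = 0
G(13) = mex{3,3,2,2,1} = 0
G(14) = mex{0,3,3,2,2} = 1
G(15) = mex{0,0,3,3,2} = 1
G(16) = mex{0,0,0,3,2} = 1
G(17) = mex{1,0,0,0,3} = 2
G(18) = mex{1,1,0,0,3} = 2
G(19) = mex{1,1,1,0,0} = 2
G(20) = mex{2,1,1,1,0} = 3
G(21) = mex{2,2,1,1,0} = 3
G(22) = mex{2,2,2,1,1} = 0
G(23) = mex{3,2,2,2,1} = 0
G(n+11) = G(n) holds for n = 0,…,7 (a full window of length max(S) = 8), so the sequence is purely periodic with period 11.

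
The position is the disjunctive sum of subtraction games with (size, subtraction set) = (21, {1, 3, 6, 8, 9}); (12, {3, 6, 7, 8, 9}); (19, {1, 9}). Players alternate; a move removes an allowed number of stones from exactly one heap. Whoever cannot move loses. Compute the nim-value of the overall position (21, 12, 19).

2

Heap A, S = {1, 3, 6, 8, 9}:
n :  0  1  2  3  4  5  6  7  8  9 10 11 12 13 14 15 16 17 18 19 20 21
G :  0  1  0  1  0  1  2  3  2  3  2  3  4  5  0  1  0  1  0  1  2  3
G_A(21) = 3.
Heap B, S = {3, 6, 7, 8, 9}:
G(0) = 0
G(1) = mex{} = 0
G(2) = mex{} = 0
G(3) = mex{0} = 1
G(4) = mex{0} = 1
G(5) = mex{0} = 1
G(6) = mex{1,0} = 2
G(7) = mex{1,0,0} = 2
G(8) = mex{1,0,0,0} = 2
G(9) = mex{2,1,0,0,0} = 3
G(10) = mex{2,1,1,0,0} = 3
G(11) = mex{2,1,1,1,0} = 3
G(12) = mex{3,2,1,1,1} = 0
G_B(12) = 0.
Heap C, S = {1, 9}:
G(0) = 0
G(1) = mex{0} = 1
G(2) = mex{1} = 0
G(3) = mex{0} = 1
G(4) = mex{1} = 0
G(5) = mex{0} = 1
G(6) = mex{1} = 0
G(7) = mex{0} = 1
G(8) = mex{1} = 0
G(9) = mex{0,0} = 1
G(10) = mex{1,1} = 0
G(11) = mex{0,0} = 1
G(12) = mex{1,1} = 0
G(13) = mex{0,0} = 1
G(14) = mex{1,1} = 0
G(15) = mex{0,0} = 1
G(16) = mex{1,1} = 0
G(17) = mex{0,0} = 1
G(18) = mex{1,1} = 0
G(19) = mex{0,0} = 1
G_C(19) = 1.
Combined Grundy value = 3 ⊕ 0 ⊕ 1 = 2.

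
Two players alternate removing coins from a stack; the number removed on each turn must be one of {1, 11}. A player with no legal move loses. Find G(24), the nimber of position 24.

0

n :  0  1  2  3  4  5  6  7  8  9 10 11 12 13 14 15 16 17 18 19 20 21 22 23 24
G :  0  1  0  1  0  1  0  1  0  1  0  1  0  1  0  1  0  1  0  1  0  1  0  1  0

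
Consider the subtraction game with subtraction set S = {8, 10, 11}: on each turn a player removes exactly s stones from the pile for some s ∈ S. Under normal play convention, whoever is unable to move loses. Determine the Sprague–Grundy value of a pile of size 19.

0

G(0) = 0
G(1) = mex{} = 0
G(2) = mex{} = 0
G(3) = mex{} = 0
G(4) = mex{} = 0
G(5) = mex{} = 0
G(6) = mex{} = 0
G(7) = mex{} = 0
G(8) = mex{0} = 1
G(9) = mex{0} = 1
G(10) = mex{0,0} = 1
G(11) = mex{0,0,0} = 1
G(12) = mex{0,0,0} = 1
G(13) = mex{0,0,0} = 1
G(14) = mex{0,0,0} = 1
G(15) = mex{0,0,0} = 1
G(16) = mex{1,0,0} = 2
G(17) = mex{1,0,0} = 2
G(18) = mex{1,1,0} = 2
G(19) = mex{1,1,1} = 0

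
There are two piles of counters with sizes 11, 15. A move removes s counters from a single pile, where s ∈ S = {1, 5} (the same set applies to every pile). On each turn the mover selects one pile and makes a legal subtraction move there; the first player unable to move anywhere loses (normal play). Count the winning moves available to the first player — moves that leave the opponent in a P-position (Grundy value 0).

0

All piles use S = {1, 5}:
n :  0  1  2  3  4  5  6  7  8  9 10 11 12 13 14 15
G :  0  1  0  1  0  1  0  1  0  1  0  1  0  1  0  1
Pile A: G(11) = 1.
Pile B: G(15) = 1.
Combined Grundy value = 1 ⊕ 1 = 0.
A winning move leaves total XOR = 0, i.e. changes one component's Grundy value g to g ⊕ X where X is the current total.
Pile A: target g' = 1⊕0 = 1, but every legal move changes the Grundy value (mex property), so 0 moves.
Pile B: target g' = 1⊕0 = 1, but every legal move changes the Grundy value (mex property), so 0 moves.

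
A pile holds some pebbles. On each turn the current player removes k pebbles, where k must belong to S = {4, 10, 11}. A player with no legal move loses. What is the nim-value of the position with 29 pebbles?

0

G(0) = 0
G(1) = mex{} = 0
G(2) = mex{} = 0
G(3) = mex{} = 0
G(4) = mex{0} = 1
G(5) = mex{0} = 1
G(6) = mex{0} = 1
G(7) = mex{0} = 1
G(8) = mex{1} = 0
G(9) = mex{1} = 0
G(10) = mex{1,0} = 2
G(11) = mex{1,0,0} = 2
G(12) = mex{0,0,0} = 1
G(13) = mex{0,0,0} = 1
G(14) = mex{2,1,0} = 3
G(15) = mex{2,1,1} = 0
G(16) = mex{1,1,1} = 0
G(17) = mex{1,1,1} = 0
G(18) = mex{3,0,1} = 2
G(19) = mex{0,0,0} = 1
G(20) = mex{0,2,0} = 1
G(21) = mex{0,2,2} = 1
G(22) = mex{2,1,2} = 0
G(23) = mex{1,1,1} = 0
G(24) = mex{1,3,1} = 0
G(25) = mex{1,0,3} = 2
G(26) = mex{0,0,0} = 1
G(27) = mex{0,0,0} = 1
G(28) = mex{0,2,0} = 1
G(29) = mex{2,1,2} = 0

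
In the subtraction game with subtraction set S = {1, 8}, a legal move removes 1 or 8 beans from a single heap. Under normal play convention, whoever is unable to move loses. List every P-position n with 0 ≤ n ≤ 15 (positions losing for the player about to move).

0, 2, 4, 6, 9, 11, 13, 15

G(0) = 0
G(1) = mex{0} = 1
G(2) = mex{1} = 0
G(3) = mex{0} = 1
G(4) = mex{1} = 0
G(5) = mex{0} = 1
G(6) = mex{1} = 0
G(7) = mex{0} = 1
G(8) = mex{1,0} = 2
G(9) = mex{2,1} = 0
G(10) = mex{0,0} = 1
G(11) = mex{1,1} = 0
G(12) = mex{0,0} = 1
G(13) = mex{1,1} = 0
G(14) = mex{0,0} = 1
G(15) = mex{1,1} = 0
P-positions are exactly the n with G(n) = 0.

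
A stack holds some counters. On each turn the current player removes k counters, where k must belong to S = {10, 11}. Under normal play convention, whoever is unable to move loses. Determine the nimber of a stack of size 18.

1

G(0) = 0
G(1) = mex{} = 0
G(2) = mex{} = 0
G(3) = mex{} = 0
G(4) = mex{} = 0
G(5) = mex{} = 0
G(6) = mex{} = 0
G(7) = mex{} = 0
G(8) = mex{} = 0
G(9) = mex{} = 0
G(10) = mex{0} = 1
G(11) = mex{0,0} = 1
G(12) = mex{0,0} = 1
G(13) = mex{0,0} = 1
G(14) = mex{0,0} = 1
G(15) = mex{0,0} = 1
G(16) = mex{0,0} = 1
G(17) = mex{0,0} = 1
G(18) = mex{0,0} = 1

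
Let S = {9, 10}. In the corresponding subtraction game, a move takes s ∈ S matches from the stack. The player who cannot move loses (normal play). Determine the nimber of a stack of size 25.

0

n :  0  1  2  3  4  5  6  7  8  9 10 11 12 13 14 15 16 17 18 19 20 21 22 23 24 25
G :  0  0  0  0  0  0  0  0  0  1  1  1  1  1  1  1  1  1  2  0  0  0  0  0  0  0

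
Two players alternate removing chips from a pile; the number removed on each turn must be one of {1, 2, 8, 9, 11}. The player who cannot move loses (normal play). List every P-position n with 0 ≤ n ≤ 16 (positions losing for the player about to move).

0, 3, 6, 10, 13, 16

G(0) = 0
G(1) = mex{0} = 1
G(2) = mex{1,0} = 2
G(3) = mex{2,1} = 0
G(4) = mex{0,2} = 1
G(5) = mex{1,0} = 2
G(6) = mex{2,1} = 0
G(7) = mex{0,2} = 1
G(8) = mex{1,0,0} = 2
G(9) = mex{2,1,1,0} = 3
G(10) = mex{3,2,2,1} = 0
G(11) = mex{0,3,0,2,0} = 1
G(12) = mex{1,0,1,0,1} = 2
G(13) = mex{2,1,2,1,2} = 0
G(14) = mex{0,2,0,2,0} = 1
G(15) = mex{1,0,1,0,1} = 2
G(16) = mex{2,1,2,1,2} = 0
P-positions are exactly the n with G(n) = 0.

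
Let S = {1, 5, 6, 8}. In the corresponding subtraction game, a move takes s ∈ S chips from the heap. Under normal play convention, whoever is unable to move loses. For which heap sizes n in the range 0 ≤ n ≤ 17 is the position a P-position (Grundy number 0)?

n :  0  1  2  3  4  5  6  7  8  9 10 11 12 13 14 15 16 17
G :  0  1  0  1  0  1  2  3  2  3  2  0  1  0  1  0  1  2
P-positions are exactly the n with G(n) = 0.

0, 2, 4, 11, 13, 15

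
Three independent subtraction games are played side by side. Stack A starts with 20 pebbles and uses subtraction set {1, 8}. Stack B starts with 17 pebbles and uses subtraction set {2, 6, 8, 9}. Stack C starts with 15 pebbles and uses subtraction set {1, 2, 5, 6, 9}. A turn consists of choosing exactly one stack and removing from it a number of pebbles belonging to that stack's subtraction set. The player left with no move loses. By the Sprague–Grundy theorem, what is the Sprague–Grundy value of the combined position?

0

Stack A, S = {1, 8}:
G(0) = 0
G(1) = mex{0} = 1
G(2) = mex{1} = 0
G(3) = mex{0} = 1
G(4) = mex{1} = 0
G(5) = mex{0} = 1
G(6) = mex{1} = 0
G(7) = mex{0} = 1
G(8) = mex{1,0} = 2
G(9) = mex{2,1} = 0
G(10) = mex{0,0} = 1
G(11) = mex{1,1} = 0
G(12) = mex{0,0} = 1
G(13) = mex{1,1} = 0
G(14) = mex{0,0} = 1
G(15) = mex{1,1} = 0
G(16) = mex{0,2} = 1
G(17) = mex{1,0} = 2
G(18) = mex{2,1} = 0
G(19) = mex{0,0} = 1
G(20) = mex{1,1} = 0
G_A(20) = 0.
Stack B, S = {2, 6, 8, 9}:
G(0) = 0
G(1) = mex{} = 0
G(2) = mex{0} = 1
G(3) = mex{0} = 1
G(4) = mex{1} = 0
G(5) = mex{1} = 0
G(6) = mex{0,0} = 1
G(7) = mex{0,0} = 1
G(8) = mex{1,1,0} = 2
G(9) = mex{1,1,0,0} = 2
G(10) = mex{2,0,1,0} = 3
G(11) = mex{2,0,1,1} = 3
G(12) = mex{3,1,0,1} = 2
G(13) = mex{3,1,0,0} = 2
G(14) = mex{2,2,1,0} = 3
G(15) = mex{2,2,1,1} = 0
G(16) = mex{3,3,2,1} = 0
G(17) = mex{0,3,2,2} = 1
G_B(17) = 1.
Stack C, S = {1, 2, 5, 6, 9}:
G(0) = 0
G(1) = mex{0} = 1
G(2) = mex{1,0} = 2
G(3) = mex{2,1} = 0
G(4) = mex{0,2} = 1
G(5) = mex{1,0,0} = 2
G(6) = mex{2,1,1,0} = 3
G(7) = mex{3,2,2,1} = 0
G(8) = mex{0,3,0,2} = 1
G(9) = mex{1,0,1,0,0} = 2
G(10) = mex{2,1,2,1,1} = 0
G(11) = mex{0,2,3,2,2} = 1
G(12) = mex{1,0,0,3,0} = 2
G(13) = mex{2,1,1,0,1} = 3
G(14) = mex{3,2,2,1,2} = 0
G(15) = mex{0,3,0,2,3} = 1
G_C(15) = 1.
Combined Grundy value = 0 ⊕ 1 ⊕ 1 = 0.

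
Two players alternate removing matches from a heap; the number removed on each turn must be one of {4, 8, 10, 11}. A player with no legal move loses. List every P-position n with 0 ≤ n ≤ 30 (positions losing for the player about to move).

0, 1, 2, 3, 15, 16, 17, 18, 30

n :  0  1  2  3  4  5  6  7  8  9 10 11 12 13 14 15 16 17 18 19 20 21 22 23 24 25 26 27 28 29 30
G :  0  0  0  0  1  1  1  1  2  2  2  2  3  3  3  0  0  0  0  1  1  1  1  2  2  2  2  3  3  3  0
P-positions are exactly the n with G(n) = 0.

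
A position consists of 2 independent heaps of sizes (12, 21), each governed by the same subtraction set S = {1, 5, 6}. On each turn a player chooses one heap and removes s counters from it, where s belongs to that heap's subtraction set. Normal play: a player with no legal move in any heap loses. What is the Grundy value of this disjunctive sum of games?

3

All heaps use S = {1, 5, 6}:
G(0) = 0
G(1) = mex{0} = 1
G(2) = mex{1} = 0
G(3) = mex{0} = 1
G(4) = mex{1} = 0
G(5) = mex{0,0} = 1
G(6) = mex{1,1,0} = 2
G(7) = mex{2,0,1} = 3
G(8) = mex{3,1,0} = 2
G(9) = mex{2,0,1} = 3
G(10) = mex{3,1,0} = 2
G(11) = mex{2,2,1} = 0
G(12) = mex{0,3,2} = 1
G(13) = mex{1,2,3} = 0
G(14) = mex{0,3,2} = 1
G(15) = mex{1,2,3} = 0
G(16) = mex{0,0,2} = 1
G(17) = mex{1,1,0} = 2
G(18) = mex{2,0,1} = 3
G(19) = mex{3,1,0} = 2
G(20) = mex{2,0,1} = 3
G(21) = mex{3,1,0} = 2
Heap A: G(12) = 1.
Heap B: G(21) = 2.
Combined Grundy value = 1 ⊕ 2 = 3.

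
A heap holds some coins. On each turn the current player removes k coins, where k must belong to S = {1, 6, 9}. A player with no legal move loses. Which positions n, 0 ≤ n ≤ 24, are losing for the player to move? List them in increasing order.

0, 2, 4, 7, 12, 14, 17, 19, 22, 24

n :  0  1  2  3  4  5  6  7  8  9 10 11 12 13 14 15 16 17 18 19 20 21 22 23 24
G :  0  1  0  1  0  1  2  0  1  2  3  2  0  1  0  1  2  0  1  0  1  2  0  1  0
P-positions are exactly the n with G(n) = 0.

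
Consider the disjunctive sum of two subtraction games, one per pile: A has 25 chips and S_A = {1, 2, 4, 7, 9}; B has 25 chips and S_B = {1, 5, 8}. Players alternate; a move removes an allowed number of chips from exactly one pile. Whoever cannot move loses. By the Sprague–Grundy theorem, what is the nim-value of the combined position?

Pile A, S = {1, 2, 4, 7, 9}:
n :  0  1  2  3  4  5  6  7  8  9 10 11 12 13 14 15 16 17 18 19 20 21 22 23 24 25
G :  0  1  2  0  1  2  0  1  2  3  4  0  1  2  0  1  2  0  1  2  3  4  0  1  2  0
G_A(25) = 0.
Pile B, S = {1, 5, 8}:
n :  0  1  2  3  4  5  6  7  8  9 10 11 12 13 14 15 16 17 18 19 20 21 22 23 24 25
G :  0  1  0  1  0  1  0  1  2  3  2  3  2  0  1  0  1  0  1  0  1  2  3  2  3  2
G_B(25) = 2.
Combined Grundy value = 0 ⊕ 2 = 2.

2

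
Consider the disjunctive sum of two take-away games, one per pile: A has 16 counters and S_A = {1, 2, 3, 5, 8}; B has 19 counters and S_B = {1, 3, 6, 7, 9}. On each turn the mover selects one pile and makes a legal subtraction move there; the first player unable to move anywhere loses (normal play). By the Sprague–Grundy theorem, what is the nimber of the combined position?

Pile A, S = {1, 2, 3, 5, 8}:
n :  0  1  2  3  4  5  6  7  8  9 10 11 12 13 14 15 16
G :  0  1  2  3  0  1  2  3  4  5  0  1  2  3  0  1  2
G_A(16) = 2.
Pile B, S = {1, 3, 6, 7, 9}:
G(0) = 0
G(1) = mex{0} = 1
G(2) = mex{1} = 0
G(3) = mex{0,0} = 1
G(4) = mex{1,1} = 0
G(5) = mex{0,0} = 1
G(6) = mex{1,1,0} = 2
G(7) = mex{2,0,1,0} = 3
G(8) = mex{3,1,0,1} = 2
G(9) = mex{2,2,1,0,0} = 3
G(10) = mex{3,3,0,1,1} = 2
G(11) = mex{2,2,1,0,0} = 3
G(12) = mex{3,3,2,1,1} = 0
G(13) = mex{0,2,3,2,0} = 1
G(14) = mex{1,3,2,3,1} = 0
G(15) = mex{0,0,3,2,2} = 1
G(16) = mex{1,1,2,3,3} = 0
G(17) = mex{0,0,3,2,2} = 1
G(18) = mex{1,1,0,3,3} = 2
G(19) = mex{2,0,1,0,2} = 3
G_B(19) = 3.
Combined Grundy value = 2 ⊕ 3 = 1.

1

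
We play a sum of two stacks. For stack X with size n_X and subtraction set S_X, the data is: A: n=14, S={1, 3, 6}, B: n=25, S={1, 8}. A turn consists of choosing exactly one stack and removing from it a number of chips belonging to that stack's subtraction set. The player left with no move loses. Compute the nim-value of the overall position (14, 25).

0

Stack A, S = {1, 3, 6}:
G(0) = 0
G(1) = mex{0} = 1
G(2) = mex{1} = 0
G(3) = mex{0,0} = 1
G(4) = mex{1,1} = 0
G(5) = mex{0,0} = 1
G(6) = mex{1,1,0} = 2
G(7) = mex{2,0,1} = 3
G(8) = mex{3,1,0} = 2
G(9) = mex{2,2,1} = 0
G(10) = mex{0,3,0} = 1
G(11) = mex{1,2,1} = 0
G(12) = mex{0,0,2} = 1
G(13) = mex{1,1,3} = 0
G(14) = mex{0,0,2} = 1
G_A(14) = 1.
Stack B, S = {1, 8}:
n :  0  1  2  3  4  5  6  7  8  9 10 11 12 13 14 15 16 17 18 19 20 21 22 23 24 25
G :  0  1  0  1  0  1  0  1  2  0  1  0  1  0  1  0  1  2  0  1  0  1  0  1  0  1
G_B(25) = 1.
Combined Grundy value = 1 ⊕ 1 = 0.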